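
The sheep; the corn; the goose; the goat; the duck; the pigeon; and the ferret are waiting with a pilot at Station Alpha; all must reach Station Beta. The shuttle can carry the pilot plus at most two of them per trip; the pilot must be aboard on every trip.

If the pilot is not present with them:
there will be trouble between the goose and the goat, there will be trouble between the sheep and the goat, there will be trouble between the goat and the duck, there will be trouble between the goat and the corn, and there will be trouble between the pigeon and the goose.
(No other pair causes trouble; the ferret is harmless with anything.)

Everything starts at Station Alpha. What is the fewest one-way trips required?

9

Counting alone: the pilot can take at most 2 across per trip to Station Beta, so moving all 7 needs at least 4 loaded trips out, with a return between consecutive ones — at least 7 crossings.
The safety rule pushes this higher. Following every safe sequence of crossings, the most of the 7 that can be at Station Beta as the shuttle arrives there on crossing 7 is 6 — never all 7.
So no plan with fewer than 9 crossings exists, and this one achieves 9:
1. Pilot goes to Station Beta with the goat and the goose.
2. Pilot goes back to Station Alpha with the goose.
3. Pilot goes to Station Beta with the goose and the sheep.
4. Pilot goes back to Station Alpha with the goat.
5. Pilot goes to Station Beta with the corn and the goat.
6. Pilot goes back to Station Alpha with the goat.
7. Pilot goes to Station Beta with the duck and the ferret.
8. Pilot goes back to Station Alpha alone.
9. Pilot goes to Station Beta with the goat and the pigeon.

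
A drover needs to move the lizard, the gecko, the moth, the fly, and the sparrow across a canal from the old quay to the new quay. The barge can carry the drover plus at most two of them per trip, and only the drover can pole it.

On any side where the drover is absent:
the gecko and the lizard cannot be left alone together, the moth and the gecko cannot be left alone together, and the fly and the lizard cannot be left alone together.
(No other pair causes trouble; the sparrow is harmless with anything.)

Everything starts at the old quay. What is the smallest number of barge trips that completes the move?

Counting alone: the drover can take at most 2 across per trip to the new quay, so moving all 5 needs at least 3 loaded trips out, with a return between consecutive ones — at least 5 crossings.
The plan below uses exactly 5 crossings, so it is optimal:
1. Drover goes to the new quay with the gecko and the lizard.
2. Drover goes back to the old quay with the lizard.
3. Drover goes to the new quay with the fly and the sparrow.
4. Drover goes back to the old quay alone.
5. Drover goes to the new quay with the lizard and the moth.

5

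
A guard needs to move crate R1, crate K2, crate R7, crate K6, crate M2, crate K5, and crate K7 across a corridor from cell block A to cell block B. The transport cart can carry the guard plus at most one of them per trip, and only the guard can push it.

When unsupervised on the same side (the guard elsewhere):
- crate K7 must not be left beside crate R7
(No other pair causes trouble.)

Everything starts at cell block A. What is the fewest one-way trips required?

13

Counting alone: the guard can take at most 1 across per trip to cell block B, so moving all 7 needs at least 7 loaded trips out, with a return between consecutive ones — at least 13 crossings.
The plan below uses exactly 13 crossings, so it is optimal:
1. Guard goes to cell block B with crate R7.
2. Guard goes back to cell block A alone.
3. Guard goes to cell block B with crate R1.
4. Guard goes back to cell block A alone.
5. Guard goes to cell block B with crate K2.
6. Guard goes back to cell block A alone.
7. Guard goes to cell block B with crate K6.
8. Guard goes back to cell block A alone.
9. Guard goes to cell block B with crate M2.
10. Guard goes back to cell block A alone.
11. Guard goes to cell block B with crate K5.
12. Guard goes back to cell block A alone.
13. Guard goes to cell block B with crate K7.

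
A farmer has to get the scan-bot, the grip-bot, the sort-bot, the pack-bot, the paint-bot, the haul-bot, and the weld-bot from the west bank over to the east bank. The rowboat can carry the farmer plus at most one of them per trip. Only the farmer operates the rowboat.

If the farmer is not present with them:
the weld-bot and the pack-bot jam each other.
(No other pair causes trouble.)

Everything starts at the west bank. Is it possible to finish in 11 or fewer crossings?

Counting alone: the farmer can take at most 1 across per trip to the east bank, so moving all 7 needs at least 7 loaded trips out, with a return between consecutive ones — at least 13 crossings.
Since 11 < 13, 11 crossings cannot be enough. (The shortest complete plan in fact takes 13:)
1. Farmer goes to the east bank with the pack-bot.
2. Farmer goes back to the west bank alone.
3. Farmer goes to the east bank with the scan-bot.
4. Farmer goes back to the west bank alone.
5. Farmer goes to the east bank with the grip-bot.
6. Farmer goes back to the west bank alone.
7. Farmer goes to the east bank with the sort-bot.
8. Farmer goes back to the west bank alone.
9. Farmer goes to the east bank with the paint-bot.
10. Farmer goes back to the west bank alone.
11. Farmer goes to the east bank with the haul-bot.
12. Farmer goes back to the west bank alone.
13. Farmer goes to the east bank with the weld-bot.

No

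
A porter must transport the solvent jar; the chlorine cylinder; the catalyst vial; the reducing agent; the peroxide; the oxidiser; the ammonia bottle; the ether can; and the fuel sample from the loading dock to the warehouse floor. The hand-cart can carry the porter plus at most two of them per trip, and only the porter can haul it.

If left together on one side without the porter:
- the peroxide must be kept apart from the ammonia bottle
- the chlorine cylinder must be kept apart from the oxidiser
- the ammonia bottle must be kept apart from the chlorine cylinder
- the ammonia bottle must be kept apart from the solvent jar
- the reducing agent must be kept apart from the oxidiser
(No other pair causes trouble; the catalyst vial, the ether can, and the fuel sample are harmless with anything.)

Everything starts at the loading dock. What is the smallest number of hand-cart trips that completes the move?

Counting alone: the porter can take at most 2 across per trip to the warehouse floor, so moving all 9 needs at least 5 loaded trips out, with a return between consecutive ones — at least 9 crossings.
The safety rule pushes this higher. Following every safe sequence of crossings, the most of the 9 that can be at the warehouse floor as the hand-cart arrives there on crossing 9 is 8 — never all 9.
So no plan with fewer than 11 crossings exists, and this one achieves 11:
1. Porter goes to the warehouse floor with the ammonia bottle and the oxidiser.  [the loading dock: the catalyst vial, the chlorine cylinder, the ether can, the fuel sample, the peroxide, the reducing agent, the solvent jar | the warehouse floor: the ammonia bottle, the oxidiser]
2. Porter goes back to the loading dock alone.  [the loading dock: the catalyst vial, the chlorine cylinder, the ether can, the fuel sample, the peroxide, the reducing agent, the solvent jar | the warehouse floor: the ammonia bottle, the oxidiser]
3. Porter goes to the warehouse floor with the solvent jar.  [the loading dock: the catalyst vial, the chlorine cylinder, the ether can, the fuel sample, the peroxide, the reducing agent | the warehouse floor: the ammonia bottle, the oxidiser, the solvent jar]
4. Porter goes back to the loading dock with the ammonia bottle.  [the loading dock: the ammonia bottle, the catalyst vial, the chlorine cylinder, the ether can, the fuel sample, the peroxide, the reducing agent | the warehouse floor: the oxidiser, the solvent jar]
5. Porter goes to the warehouse floor with the chlorine cylinder and the peroxide.  [the loading dock: the ammonia bottle, the catalyst vial, the ether can, the fuel sample, the reducing agent | the warehouse floor: the chlorine cylinder, the oxidiser, the peroxide, the solvent jar]
6. Porter goes back to the loading dock with the oxidiser.  [the loading dock: the ammonia bottle, the catalyst vial, the ether can, the fuel sample, the oxidiser, the reducing agent | the warehouse floor: the chlorine cylinder, the peroxide, the solvent jar]
7. Porter goes to the warehouse floor with the catalyst vial and the reducing agent.  [the loading dock: the ammonia bottle, the ether can, the fuel sample, the oxidiser | the warehouse floor: the catalyst vial, the chlorine cylinder, the peroxide, the reducing agent, the solvent jar]
8. Porter goes back to the loading dock alone.  [the loading dock: the ammonia bottle, the ether can, the fuel sample, the oxidiser | the warehouse floor: the catalyst vial, the chlorine cylinder, the peroxide, the reducing agent, the solvent jar]
9. Porter goes to the warehouse floor with the ether can and the fuel sample.  [the loading dock: the ammonia bottle, the oxidiser | the warehouse floor: the catalyst vial, the chlorine cylinder, the ether can, the fuel sample, the peroxide, the reducing agent, the solvent jar]
10. Porter goes back to the loading dock alone.  [the loading dock: the ammonia bottle, the oxidiser | the warehouse floor: the catalyst vial, the chlorine cylinder, the ether can, the fuel sample, the peroxide, the reducing agent, the solvent jar]
11. Porter goes to the warehouse floor with the ammonia bottle and the oxidiser.  [the loading dock: — | the warehouse floor: the ammonia bottle, the catalyst vial, the chlorine cylinder, the ether can, the fuel sample, the oxidiser, the peroxide, the reducing agent, the solvent jar]

11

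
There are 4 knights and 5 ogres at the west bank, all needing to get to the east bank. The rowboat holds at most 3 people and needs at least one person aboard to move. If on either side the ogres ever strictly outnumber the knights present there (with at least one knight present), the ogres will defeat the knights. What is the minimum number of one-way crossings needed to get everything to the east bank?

impossible

The ogres already outnumber the knights at the west bank before anyone moves, so the starting position itself is disallowed.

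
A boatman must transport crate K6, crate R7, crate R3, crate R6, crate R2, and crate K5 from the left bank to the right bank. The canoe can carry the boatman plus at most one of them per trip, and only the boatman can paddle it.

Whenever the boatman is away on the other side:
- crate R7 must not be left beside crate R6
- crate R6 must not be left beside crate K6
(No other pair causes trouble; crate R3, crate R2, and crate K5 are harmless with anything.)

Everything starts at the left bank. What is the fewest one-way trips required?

13

Counting alone: the boatman can take at most 1 across per trip to the right bank, so moving all 6 needs at least 6 loaded trips out, with a return between consecutive ones — at least 11 crossings.
The safety rule pushes this higher. Following every safe sequence of crossings, the most of the 6 that can be at the right bank as the canoe arrives there on crossing 11 is 5 — never all 6.
So no plan with fewer than 13 crossings exists, and this one achieves 13:
1. Boatman goes to the right bank with crate R6.  [the left bank: crate K5, crate K6, crate R2, crate R3, crate R7 | the right bank: crate R6]
2. Boatman goes back to the left bank alone.  [the left bank: crate K5, crate K6, crate R2, crate R3, crate R7 | the right bank: crate R6]
3. Boatman goes to the right bank with crate K6.  [the left bank: crate K5, crate R2, crate R3, crate R7 | the right bank: crate K6, crate R6]
4. Boatman goes back to the left bank with crate R6.  [the left bank: crate K5, crate R2, crate R3, crate R6, crate R7 | the right bank: crate K6]
5. Boatman goes to the right bank with crate R7.  [the left bank: crate K5, crate R2, crate R3, crate R6 | the right bank: crate K6, crate R7]
6. Boatman goes back to the left bank alone.  [the left bank: crate K5, crate R2, crate R3, crate R6 | the right bank: crate K6, crate R7]
7. Boatman goes to the right bank with crate R3.  [the left bank: crate K5, crate R2, crate R6 | the right bank: crate K6, crate R3, crate R7]
8. Boatman goes back to the left bank alone.  [the left bank: crate K5, crate R2, crate R6 | the right bank: crate K6, crate R3, crate R7]
9. Boatman goes to the right bank with crate R2.  [the left bank: crate K5, crate R6 | the right bank: crate K6, crate R2, crate R3, crate R7]
10. Boatman goes back to the left bank alone.  [the left bank: crate K5, crate R6 | the right bank: crate K6, crate R2, crate R3, crate R7]
11. Boatman goes to the right bank with crate K5.  [the left bank: crate R6 | the right bank: crate K5, crate K6, crate R2, crate R3, crate R7]
12. Boatman goes back to the left bank alone.  [the left bank: crate R6 | the right bank: crate K5, crate K6, crate R2, crate R3, crate R7]
13. Boatman goes to the right bank with crate R6.  [the left bank: — | the right bank: crate K5, crate K6, crate R2, crate R3, crate R6, crate R7]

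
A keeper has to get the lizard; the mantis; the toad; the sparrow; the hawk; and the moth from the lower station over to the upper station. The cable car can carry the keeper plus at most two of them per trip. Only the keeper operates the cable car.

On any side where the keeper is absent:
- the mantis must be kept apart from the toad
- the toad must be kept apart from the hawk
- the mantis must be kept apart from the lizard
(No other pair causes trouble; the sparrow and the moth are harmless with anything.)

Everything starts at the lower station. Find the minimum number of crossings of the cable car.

Counting alone: the keeper can take at most 2 across per trip to the upper station, so moving all 6 needs at least 3 loaded trips out, with a return between consecutive ones — at least 5 crossings.
The plan below uses exactly 5 crossings, so it is optimal:
1. Keeper goes to the upper station with the lizard and the toad.  [the lower station: the hawk, the mantis, the moth, the sparrow | the upper station: the lizard, the toad]
2. Keeper goes back to the lower station alone.  [the lower station: the hawk, the mantis, the moth, the sparrow | the upper station: the lizard, the toad]
3. Keeper goes to the upper station with the moth and the sparrow.  [the lower station: the hawk, the mantis | the upper station: the lizard, the moth, the sparrow, the toad]
4. Keeper goes back to the lower station alone.  [the lower station: the hawk, the mantis | the upper station: the lizard, the moth, the sparrow, the toad]
5. Keeper goes to the upper station with the hawk and the mantis.  [the lower station: — | the upper station: the hawk, the lizard, the mantis, the moth, the sparrow, the toad]

5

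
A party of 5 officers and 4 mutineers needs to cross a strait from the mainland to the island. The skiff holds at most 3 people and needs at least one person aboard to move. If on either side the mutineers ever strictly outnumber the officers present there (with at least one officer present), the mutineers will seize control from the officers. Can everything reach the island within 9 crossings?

Yes — this plan uses 7 crossings (≤ 9):
1. 3 mutineers → the island.  (the mainland: 5O 1M; the island: 0O 3M)
2. 1 mutineer ← the mainland.  (the mainland: 5O 2M; the island: 0O 2M)
3. 3 officers → the island.  (the mainland: 2O 2M; the island: 3O 2M)
4. 1 officer ← the mainland.  (the mainland: 3O 2M; the island: 2O 2M)
5. 2 officers and 1 mutineer → the island.  (the mainland: 1O 1M; the island: 4O 3M)
6. 1 officer ← the mainland.  (the mainland: 2O 1M; the island: 3O 3M)
7. 2 officers and 1 mutineer → the island.  (the mainland: 0O 0M; the island: 5O 4M)

Yes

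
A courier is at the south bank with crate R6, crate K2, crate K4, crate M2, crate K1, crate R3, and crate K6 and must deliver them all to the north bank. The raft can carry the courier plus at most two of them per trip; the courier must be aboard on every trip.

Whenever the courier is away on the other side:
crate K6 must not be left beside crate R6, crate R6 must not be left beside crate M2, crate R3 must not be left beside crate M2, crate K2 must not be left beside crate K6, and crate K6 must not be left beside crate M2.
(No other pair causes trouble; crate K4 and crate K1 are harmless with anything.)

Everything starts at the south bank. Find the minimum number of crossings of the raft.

Counting alone: the courier can take at most 2 across per trip to the north bank, so moving all 7 needs at least 4 loaded trips out, with a return between consecutive ones — at least 7 crossings.
The safety rule pushes this higher. Following every safe sequence of crossings, the most of the 7 that can be at the north bank as the raft arrives there on crossings 7, 9 is 5, 6 respectively — never all 7.
So no plan with fewer than 11 crossings exists, and this one achieves 11:
1. Courier goes to the north bank with crate K6 and crate M2.
2. Courier goes back to the south bank with crate M2.
3. Courier goes to the north bank with crate R3 and crate R6.
4. Courier goes back to the south bank with crate R6.
5. Courier goes to the north bank with crate K2 and crate R6.
6. Courier goes back to the south bank with crate K6.
7. Courier goes to the north bank with crate K4 and crate M2.
8. Courier goes back to the south bank with crate M2.
9. Courier goes to the north bank with crate K1 and crate M2.
10. Courier goes back to the south bank with crate M2.
11. Courier goes to the north bank with crate K6 and crate M2.

11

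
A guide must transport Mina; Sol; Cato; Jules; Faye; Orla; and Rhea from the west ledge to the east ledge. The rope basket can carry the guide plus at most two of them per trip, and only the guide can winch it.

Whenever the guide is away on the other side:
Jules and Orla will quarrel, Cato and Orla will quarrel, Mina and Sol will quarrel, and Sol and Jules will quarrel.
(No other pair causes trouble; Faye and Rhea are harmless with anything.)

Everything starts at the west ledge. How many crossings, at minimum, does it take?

Counting alone: the guide can take at most 2 across per trip to the east ledge, so moving all 7 needs at least 4 loaded trips out, with a return between consecutive ones — at least 7 crossings.
The safety rule pushes this higher. Following every safe sequence of crossings, the most of the 7 that can be at the east ledge as the rope basket arrives there on crossing 7 is 6 — never all 7.
So no plan with fewer than 9 crossings exists, and this one achieves 9:
1. Guide goes to the east ledge with Orla and Sol.
2. Guide goes back to the west ledge alone.
3. Guide goes to the east ledge with Mina.
4. Guide goes back to the west ledge with Sol.
5. Guide goes to the east ledge with Cato and Jules.
6. Guide goes back to the west ledge with Orla.
7. Guide goes to the east ledge with Faye and Rhea.
8. Guide goes back to the west ledge alone.
9. Guide goes to the east ledge with Orla and Sol.

9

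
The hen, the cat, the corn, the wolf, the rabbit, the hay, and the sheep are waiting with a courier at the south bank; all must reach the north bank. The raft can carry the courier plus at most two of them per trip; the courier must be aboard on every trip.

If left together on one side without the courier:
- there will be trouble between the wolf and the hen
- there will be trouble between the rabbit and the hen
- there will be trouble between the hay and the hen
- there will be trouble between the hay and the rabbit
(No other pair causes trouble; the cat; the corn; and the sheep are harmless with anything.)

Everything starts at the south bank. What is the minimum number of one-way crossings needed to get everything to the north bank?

Counting alone: the courier can take at most 2 across per trip to the north bank, so moving all 7 needs at least 4 loaded trips out, with a return between consecutive ones — at least 7 crossings.
The safety rule pushes this higher. Following every safe sequence of crossings, the most of the 7 that can be at the north bank as the raft arrives there on crossings 7, 9 is 5, 6 respectively — never all 7.
So no plan with fewer than 11 crossings exists, and this one achieves 11:
1. Courier goes to the north bank with the hen and the rabbit.  [the south bank: the cat, the corn, the hay, the sheep, the wolf | the north bank: the hen, the rabbit]
2. Courier goes back to the south bank with the hen.  [the south bank: the cat, the corn, the hay, the hen, the sheep, the wolf | the north bank: the rabbit]
3. Courier goes to the north bank with the cat and the hen.  [the south bank: the corn, the hay, the sheep, the wolf | the north bank: the cat, the hen, the rabbit]
4. Courier goes back to the south bank with the hen.  [the south bank: the corn, the hay, the hen, the sheep, the wolf | the north bank: the cat, the rabbit]
5. Courier goes to the north bank with the corn and the hen.  [the south bank: the hay, the sheep, the wolf | the north bank: the cat, the corn, the hen, the rabbit]
6. Courier goes back to the south bank with the hen.  [the south bank: the hay, the hen, the sheep, the wolf | the north bank: the cat, the corn, the rabbit]
7. Courier goes to the north bank with the hen and the wolf.  [the south bank: the hay, the sheep | the north bank: the cat, the corn, the hen, the rabbit, the wolf]
8. Courier goes back to the south bank with the hen.  [the south bank: the hay, the hen, the sheep | the north bank: the cat, the corn, the rabbit, the wolf]
9. Courier goes to the north bank with the hen and the sheep.  [the south bank: the hay | the north bank: the cat, the corn, the hen, the rabbit, the sheep, the wolf]
10. Courier goes back to the south bank with the hen.  [the south bank: the hay, the hen | the north bank: the cat, the corn, the rabbit, the sheep, the wolf]
11. Courier goes to the north bank with the hay and the hen.  [the south bank: — | the north bank: the cat, the corn, the hay, the hen, the rabbit, the sheep, the wolf]

11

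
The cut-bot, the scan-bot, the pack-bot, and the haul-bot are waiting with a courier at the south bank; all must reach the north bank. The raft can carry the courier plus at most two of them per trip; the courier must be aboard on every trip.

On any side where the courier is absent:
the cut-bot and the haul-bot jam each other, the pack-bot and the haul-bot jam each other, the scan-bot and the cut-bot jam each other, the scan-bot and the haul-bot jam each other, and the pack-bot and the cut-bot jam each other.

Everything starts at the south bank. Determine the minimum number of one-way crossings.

Counting alone: the courier can take at most 2 across per trip to the north bank, so moving all 4 needs at least 2 loaded trips out, with a return between consecutive ones — at least 3 crossings.
The safety rule pushes this higher. Following every safe sequence of crossings, the most of the 4 that can be at the north bank as the raft arrives there on crossing 3 is 3 — never all 4.
So no plan with fewer than 5 crossings exists, and this one achieves 5:
1. Courier goes to the north bank with the cut-bot and the haul-bot.  [the south bank: the pack-bot, the scan-bot | the north bank: the cut-bot, the haul-bot]
2. Courier goes back to the south bank with the cut-bot.  [the south bank: the cut-bot, the pack-bot, the scan-bot | the north bank: the haul-bot]
3. Courier goes to the north bank with the pack-bot and the scan-bot.  [the south bank: the cut-bot | the north bank: the haul-bot, the pack-bot, the scan-bot]
4. Courier goes back to the south bank with the haul-bot.  [the south bank: the cut-bot, the haul-bot | the north bank: the pack-bot, the scan-bot]
5. Courier goes to the north bank with the cut-bot and the haul-bot.  [the south bank: — | the north bank: the cut-bot, the haul-bot, the pack-bot, the scan-bot]

5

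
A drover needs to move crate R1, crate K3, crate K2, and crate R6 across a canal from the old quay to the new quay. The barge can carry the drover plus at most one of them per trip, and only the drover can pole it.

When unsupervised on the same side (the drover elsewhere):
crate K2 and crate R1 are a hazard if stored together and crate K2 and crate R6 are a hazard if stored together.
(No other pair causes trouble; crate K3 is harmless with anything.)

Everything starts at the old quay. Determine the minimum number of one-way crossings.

9

Counting alone: the drover can take at most 1 across per trip to the new quay, so moving all 4 needs at least 4 loaded trips out, with a return between consecutive ones — at least 7 crossings.
The safety rule pushes this higher. Following every safe sequence of crossings, the most of the 4 that can be at the new quay as the barge arrives there on crossing 7 is 3 — never all 4.
So no plan with fewer than 9 crossings exists, and this one achieves 9:
1. Drover goes to the new quay with crate K2.  [the old quay: crate K3, crate R1, crate R6 | the new quay: crate K2]
2. Drover goes back to the old quay alone.  [the old quay: crate K3, crate R1, crate R6 | the new quay: crate K2]
3. Drover goes to the new quay with crate R1.  [the old quay: crate K3, crate R6 | the new quay: crate K2, crate R1]
4. Drover goes back to the old quay with crate K2.  [the old quay: crate K2, crate K3, crate R6 | the new quay: crate R1]
5. Drover goes to the new quay with crate R6.  [the old quay: crate K2, crate K3 | the new quay: crate R1, crate R6]
6. Drover goes back to the old quay alone.  [the old quay: crate K2, crate K3 | the new quay: crate R1, crate R6]
7. Drover goes to the new quay with crate K3.  [the old quay: crate K2 | the new quay: crate K3, crate R1, crate R6]
8. Drover goes back to the old quay alone.  [the old quay: crate K2 | the new quay: crate K3, crate R1, crate R6]
9. Drover goes to the new quay with crate K2.  [the old quay: — | the new quay: crate K2, crate K3, crate R1, crate R6]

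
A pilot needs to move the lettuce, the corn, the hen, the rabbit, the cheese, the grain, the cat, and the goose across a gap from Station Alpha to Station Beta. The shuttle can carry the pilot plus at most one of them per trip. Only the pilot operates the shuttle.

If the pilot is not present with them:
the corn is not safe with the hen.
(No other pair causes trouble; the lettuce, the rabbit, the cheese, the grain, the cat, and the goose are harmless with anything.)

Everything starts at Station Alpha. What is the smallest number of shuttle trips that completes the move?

15

Counting alone: the pilot can take at most 1 across per trip to Station Beta, so moving all 8 needs at least 8 loaded trips out, with a return between consecutive ones — at least 15 crossings.
The plan below uses exactly 15 crossings, so it is optimal:
1. Pilot goes to Station Beta with the corn.  [Station Alpha: the cat, the cheese, the goose, the grain, the hen, the lettuce, the rabbit | Station Beta: the corn]
2. Pilot goes back to Station Alpha alone.  [Station Alpha: the cat, the cheese, the goose, the grain, the hen, the lettuce, the rabbit | Station Beta: the corn]
3. Pilot goes to Station Beta with the lettuce.  [Station Alpha: the cat, the cheese, the goose, the grain, the hen, the rabbit | Station Beta: the corn, the lettuce]
4. Pilot goes back to Station Alpha alone.  [Station Alpha: the cat, the cheese, the goose, the grain, the hen, the rabbit | Station Beta: the corn, the lettuce]
5. Pilot goes to Station Beta with the rabbit.  [Station Alpha: the cat, the cheese, the goose, the grain, the hen | Station Beta: the corn, the lettuce, the rabbit]
6. Pilot goes back to Station Alpha alone.  [Station Alpha: the cat, the cheese, the goose, the grain, the hen | Station Beta: the corn, the lettuce, the rabbit]
7. Pilot goes to Station Beta with the cheese.  [Station Alpha: the cat, the goose, the grain, the hen | Station Beta: the cheese, the corn, the lettuce, the rabbit]
8. Pilot goes back to Station Alpha alone.  [Station Alpha: the cat, the goose, the grain, the hen | Station Beta: the cheese, the corn, the lettuce, the rabbit]
9. Pilot goes to Station Beta with the grain.  [Station Alpha: the cat, the goose, the hen | Station Beta: the cheese, the corn, the grain, the lettuce, the rabbit]
10. Pilot goes back to Station Alpha alone.  [Station Alpha: the cat, the goose, the hen | Station Beta: the cheese, the corn, the grain, the lettuce, the rabbit]
11. Pilot goes to Station Beta with the cat.  [Station Alpha: the goose, the hen | Station Beta: the cat, the cheese, the corn, the grain, the lettuce, the rabbit]
12. Pilot goes back to Station Alpha alone.  [Station Alpha: the goose, the hen | Station Beta: the cat, the cheese, the corn, the grain, the lettuce, the rabbit]
13. Pilot goes to Station Beta with the goose.  [Station Alpha: the hen | Station Beta: the cat, the cheese, the corn, the goose, the grain, the lettuce, the rabbit]
14. Pilot goes back to Station Alpha alone.  [Station Alpha: the hen | Station Beta: the cat, the cheese, the corn, the goose, the grain, the lettuce, the rabbit]
15. Pilot goes to Station Beta with the hen.  [Station Alpha: — | Station Beta: the cat, the cheese, the corn, the goose, the grain, the hen, the lettuce, the rabbit]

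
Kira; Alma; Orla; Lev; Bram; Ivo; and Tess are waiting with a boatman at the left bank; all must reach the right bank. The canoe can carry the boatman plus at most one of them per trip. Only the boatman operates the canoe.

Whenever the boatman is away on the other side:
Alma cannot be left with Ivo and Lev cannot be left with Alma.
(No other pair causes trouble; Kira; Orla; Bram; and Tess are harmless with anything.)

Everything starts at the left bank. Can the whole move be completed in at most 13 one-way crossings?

No

Counting alone: the boatman can take at most 1 across per trip to the right bank, so moving all 7 needs at least 7 loaded trips out, with a return between consecutive ones — at least 13 crossings.
The safety rule pushes this higher. Following every safe sequence of crossings, the most of the 7 that can be at the right bank as the canoe arrives there on crossing 13 is 6 — never all 7.
So the move cannot be finished within 13 crossings. (The shortest complete plan takes 15:)
1. Boatman goes to the right bank with Alma.  [the left bank: Bram, Ivo, Kira, Lev, Orla, Tess | the right bank: Alma]
2. Boatman goes back to the left bank alone.  [the left bank: Bram, Ivo, Kira, Lev, Orla, Tess | the right bank: Alma]
3. Boatman goes to the right bank with Kira.  [the left bank: Bram, Ivo, Lev, Orla, Tess | the right bank: Alma, Kira]
4. Boatman goes back to the left bank alone.  [the left bank: Bram, Ivo, Lev, Orla, Tess | the right bank: Alma, Kira]
5. Boatman goes to the right bank with Orla.  [the left bank: Bram, Ivo, Lev, Tess | the right bank: Alma, Kira, Orla]
6. Boatman goes back to the left bank alone.  [the left bank: Bram, Ivo, Lev, Tess | the right bank: Alma, Kira, Orla]
7. Boatman goes to the right bank with Lev.  [the left bank: Bram, Ivo, Tess | the right bank: Alma, Kira, Lev, Orla]
8. Boatman goes back to the left bank with Alma.  [the left bank: Alma, Bram, Ivo, Tess | the right bank: Kira, Lev, Orla]
9. Boatman goes to the right bank with Ivo.  [the left bank: Alma, Bram, Tess | the right bank: Ivo, Kira, Lev, Orla]
10. Boatman goes back to the left bank alone.  [the left bank: Alma, Bram, Tess | the right bank: Ivo, Kira, Lev, Orla]
11. Boatman goes to the right bank with Bram.  [the left bank: Alma, Tess | the right bank: Bram, Ivo, Kira, Lev, Orla]
12. Boatman goes back to the left bank alone.  [the left bank: Alma, Tess | the right bank: Bram, Ivo, Kira, Lev, Orla]
13. Boatman goes to the right bank with Tess.  [the left bank: Alma | the right bank: Bram, Ivo, Kira, Lev, Orla, Tess]
14. Boatman goes back to the left bank alone.  [the left bank: Alma | the right bank: Bram, Ivo, Kira, Lev, Orla, Tess]
15. Boatman goes to the right bank with Alma.  [the left bank: — | the right bank: Alma, Bram, Ivo, Kira, Lev, Orla, Tess]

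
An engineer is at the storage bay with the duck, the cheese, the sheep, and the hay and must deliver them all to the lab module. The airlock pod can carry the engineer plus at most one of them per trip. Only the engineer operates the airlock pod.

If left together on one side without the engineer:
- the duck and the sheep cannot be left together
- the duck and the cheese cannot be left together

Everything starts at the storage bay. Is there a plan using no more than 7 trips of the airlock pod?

Counting alone: the engineer can take at most 1 across per trip to the lab module, so moving all 4 needs at least 4 loaded trips out, with a return between consecutive ones — at least 7 crossings.
The safety rule pushes this higher. Following every safe sequence of crossings, the most of the 4 that can be at the lab module as the airlock pod arrives there on crossing 7 is 3 — never all 4.
So the move cannot be finished within 7 crossings. (The shortest complete plan takes 9:)
1. Engineer goes to the lab module with the duck.  [the storage bay: the cheese, the hay, the sheep | the lab module: the duck]
2. Engineer goes back to the storage bay alone.  [the storage bay: the cheese, the hay, the sheep | the lab module: the duck]
3. Engineer goes to the lab module with the cheese.  [the storage bay: the hay, the sheep | the lab module: the cheese, the duck]
4. Engineer goes back to the storage bay with the duck.  [the storage bay: the duck, the hay, the sheep | the lab module: the cheese]
5. Engineer goes to the lab module with the sheep.  [the storage bay: the duck, the hay | the lab module: the cheese, the sheep]
6. Engineer goes back to the storage bay alone.  [the storage bay: the duck, the hay | the lab module: the cheese, the sheep]
7. Engineer goes to the lab module with the hay.  [the storage bay: the duck | the lab module: the cheese, the hay, the sheep]
8. Engineer goes back to the storage bay alone.  [the storage bay: the duck | the lab module: the cheese, the hay, the sheep]
9. Engineer goes to the lab module with the duck.  [the storage bay: — | the lab module: the cheese, the duck, the hay, the sheep]

No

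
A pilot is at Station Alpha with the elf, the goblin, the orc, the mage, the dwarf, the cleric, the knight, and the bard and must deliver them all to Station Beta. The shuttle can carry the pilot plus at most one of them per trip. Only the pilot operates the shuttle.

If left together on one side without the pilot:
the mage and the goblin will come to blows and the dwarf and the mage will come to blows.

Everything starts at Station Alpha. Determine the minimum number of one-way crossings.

Counting alone: the pilot can take at most 1 across per trip to Station Beta, so moving all 8 needs at least 8 loaded trips out, with a return between consecutive ones — at least 15 crossings.
The safety rule pushes this higher. Following every safe sequence of crossings, the most of the 8 that can be at Station Beta as the shuttle arrives there on crossing 15 is 7 — never all 8.
So no plan with fewer than 17 crossings exists, and this one achieves 17:
1. Pilot goes to Station Beta with the mage.  [Station Alpha: the bard, the cleric, the dwarf, the elf, the goblin, the knight, the orc | Station Beta: the mage]
2. Pilot goes back to Station Alpha alone.  [Station Alpha: the bard, the cleric, the dwarf, the elf, the goblin, the knight, the orc | Station Beta: the mage]
3. Pilot goes to Station Beta with the elf.  [Station Alpha: the bard, the cleric, the dwarf, the goblin, the knight, the orc | Station Beta: the elf, the mage]
4. Pilot goes back to Station Alpha alone.  [Station Alpha: the bard, the cleric, the dwarf, the goblin, the knight, the orc | Station Beta: the elf, the mage]
5. Pilot goes to Station Beta with the goblin.  [Station Alpha: the bard, the cleric, the dwarf, the knight, the orc | Station Beta: the elf, the goblin, the mage]
6. Pilot goes back to Station Alpha with the mage.  [Station Alpha: the bard, the cleric, the dwarf, the knight, the mage, the orc | Station Beta: the elf, the goblin]
7. Pilot goes to Station Beta with the dwarf.  [Station Alpha: the bard, the cleric, the knight, the mage, the orc | Station Beta: the dwarf, the elf, the goblin]
8. Pilot goes back to Station Alpha alone.  [Station Alpha: the bard, the cleric, the knight, the mage, the orc | Station Beta: the dwarf, the elf, the goblin]
9. Pilot goes to Station Beta with the orc.  [Station Alpha: the bard, the cleric, the knight, the mage | Station Beta: the dwarf, the elf, the goblin, the orc]
10. Pilot goes back to Station Alpha alone.  [Station Alpha: the bard, the cleric, the knight, the mage | Station Beta: the dwarf, the elf, the goblin, the orc]
11. Pilot goes to Station Beta with the cleric.  [Station Alpha: the bard, the knight, the mage | Station Beta: the cleric, the dwarf, the elf, the goblin, the orc]
12. Pilot goes back to Station Alpha alone.  [Station Alpha: the bard, the knight, the mage | Station Beta: the cleric, the dwarf, the elf, the goblin, the orc]
13. Pilot goes to Station Beta with the knight.  [Station Alpha: the bard, the mage | Station Beta: the cleric, the dwarf, the elf, the goblin, the knight, the orc]
14. Pilot goes back to Station Alpha alone.  [Station Alpha: the bard, the mage | Station Beta: the cleric, the dwarf, the elf, the goblin, the knight, the orc]
15. Pilot goes to Station Beta with the bard.  [Station Alpha: the mage | Station Beta: the bard, the cleric, the dwarf, the elf, the goblin, the knight, the orc]
16. Pilot goes back to Station Alpha alone.  [Station Alpha: the mage | Station Beta: the bard, the cleric, the dwarf, the elf, the goblin, the knight, the orc]
17. Pilot goes to Station Beta with the mage.  [Station Alpha: — | Station Beta: the bard, the cleric, the dwarf, the elf, the goblin, the knight, the mage, the orc]

17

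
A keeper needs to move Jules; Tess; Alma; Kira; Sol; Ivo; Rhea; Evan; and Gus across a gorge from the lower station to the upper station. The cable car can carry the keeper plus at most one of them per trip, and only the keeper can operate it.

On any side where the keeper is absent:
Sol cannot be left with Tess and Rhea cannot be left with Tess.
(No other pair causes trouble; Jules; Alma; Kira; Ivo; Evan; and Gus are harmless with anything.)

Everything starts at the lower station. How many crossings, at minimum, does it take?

19

Counting alone: the keeper can take at most 1 across per trip to the upper station, so moving all 9 needs at least 9 loaded trips out, with a return between consecutive ones — at least 17 crossings.
The safety rule pushes this higher. Following every safe sequence of crossings, the most of the 9 that can be at the upper station as the cable car arrives there on crossing 17 is 8 — never all 9.
So no plan with fewer than 19 crossings exists, and this one achieves 19:
1. Keeper goes to the upper station with Tess.
2. Keeper goes back to the lower station alone.
3. Keeper goes to the upper station with Jules.
4. Keeper goes back to the lower station alone.
5. Keeper goes to the upper station with Alma.
6. Keeper goes back to the lower station alone.
7. Keeper goes to the upper station with Kira.
8. Keeper goes back to the lower station alone.
9. Keeper goes to the upper station with Sol.
10. Keeper goes back to the lower station with Tess.
11. Keeper goes to the upper station with Rhea.
12. Keeper goes back to the lower station alone.
13. Keeper goes to the upper station with Ivo.
14. Keeper goes back to the lower station alone.
15. Keeper goes to the upper station with Evan.
16. Keeper goes back to the lower station alone.
17. Keeper goes to the upper station with Gus.
18. Keeper goes back to the lower station alone.
19. Keeper goes to the upper station with Tess.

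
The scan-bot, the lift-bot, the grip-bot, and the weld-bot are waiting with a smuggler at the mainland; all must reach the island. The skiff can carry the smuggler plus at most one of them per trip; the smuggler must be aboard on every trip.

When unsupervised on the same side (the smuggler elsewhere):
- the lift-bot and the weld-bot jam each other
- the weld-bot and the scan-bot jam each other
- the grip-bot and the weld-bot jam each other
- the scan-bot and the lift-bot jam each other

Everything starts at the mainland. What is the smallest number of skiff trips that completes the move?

Whatever the first load, the items left behind include a forbidden pair without the smuggler. No opening move is safe, so no plan exists.

impossible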